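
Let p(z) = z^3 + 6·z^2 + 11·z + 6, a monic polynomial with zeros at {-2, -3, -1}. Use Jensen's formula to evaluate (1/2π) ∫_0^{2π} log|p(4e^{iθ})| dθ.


Zeros: -3, -2, -1; r = 4.
Inside |z| < r: -3, -2, -1. Outside (|z| ≥ r): ∅.
p(0) = 6, so log|p(0)| = log(6) = 1.7918.
Apply Jensen: I(r) = log|p(0)| + Σ_k log(r/|z_k|), summed over zeros inside |z| < r.
  log(r/|z_k|) for z_k = -2: log(4/2) = 0.6931
  log(r/|z_k|) for z_k = -3: log(4/3) = 0.2877
  log(r/|z_k|) for z_k = -1: log(4/1) = 1.3863
Sum over inside zeros: 2.3671.
I(r) = log|p(0)| + (inside sum) = 1.7918 + 2.3671 = 4.1589.
Closed form (all zeros inside, monic): I(r) = n·log(r) = 3·log(4) = 4.1589. ✓

I(r) ≈ 4.1589.


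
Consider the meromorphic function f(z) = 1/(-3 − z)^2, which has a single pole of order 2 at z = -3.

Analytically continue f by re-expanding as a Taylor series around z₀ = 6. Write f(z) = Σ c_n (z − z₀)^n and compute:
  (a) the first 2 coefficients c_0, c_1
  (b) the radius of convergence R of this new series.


Let w = z − z₀, so z = z₀ + w.
Then -3 − z = -3 − (z₀ + w) = (-3 − z₀) − w = -9 − w.
f(z) = 1/(-9 − w)^2 = (1/(-9)^2) · (1 − w/(-9))^{−2}.
By the binomial series (1−u)^{−2} = Σ_{n≥0} C(n+1, 1) u^n for |u|<1, with u = w/(-9):
  c_n = C(n+1, 1) / (-9)^(n+2).
  c_0 = 1/(-9)^2 = 1/81.
  c_1 = 2/(-9)^3 = -2/729.
The series is valid for |w/d| < 1, i.e. |z − z₀| < |d|.
Radius of convergence: R = |-3 − z₀| = |-9| = 9 (distance from z₀ to the singularity z = -3).

c_0 = 1/81, c_1 = -2/729; R = 9.


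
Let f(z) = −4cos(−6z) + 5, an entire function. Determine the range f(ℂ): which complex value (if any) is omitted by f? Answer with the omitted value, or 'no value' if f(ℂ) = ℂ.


Little Picard bounds the complement of f(ℂ) to at most one point.
cos is entire and surjective onto ℂ: for every w ∈ ℂ, cos(ζ) = w has a solution ζ ∈ ℂ (e.g., via the complex inverse arccos). With ζ = −6z this gives z = ζ/(-6). Then -4·cos(−6z) takes every value in -4·ℂ = ℂ, and adding 5 is a bijection of ℂ. So f is surjective and omits no value. (Note: only on the real line is cos bounded by [−1, 1].)

Omitted value: no value.


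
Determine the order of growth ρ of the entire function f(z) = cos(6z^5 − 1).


Write cos(w) = (e^{iw} ± e^{−iw})/(2 or 2i), so |cos(w)| ≤ e^{|w|}. With w = 6z^5 − 1, |w| ≤ 6r^5 + 1 on |z|=r, giving M(r) ≤ e^{6r^5 + 1} and ρ ≤ 5. For the lower bound, choose z on |z|=r with 6z^5 purely imaginary of modulus 6r^5; then |cos(6z^5 − 1)| grows like e^{6r^5}/2, so ρ ≥ 5. Hence ρ = 5.
Therefore ρ = 5.

Order ρ = 5.


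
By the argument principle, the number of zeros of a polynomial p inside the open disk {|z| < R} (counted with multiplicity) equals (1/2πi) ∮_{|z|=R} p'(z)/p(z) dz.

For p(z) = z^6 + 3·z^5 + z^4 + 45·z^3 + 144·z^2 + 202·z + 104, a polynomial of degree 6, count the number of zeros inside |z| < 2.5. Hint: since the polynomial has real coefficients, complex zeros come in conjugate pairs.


The zeros of p are: -1, (2 + 3i), (2 - 3i), (-1 + 1i), (-1 - 1i), -4.
Their magnitudes are: 1, 3.606, 3.606, 1.414, 1.414, 4.
Zeros with |z| < R = 2.5: -1, (-1 + 1i), (-1 - 1i).
Count = 3.
By the argument principle, (1/2πi) ∮_{|z|=R} p'(z)/p(z) dz equals exactly this count.

Number of zeros inside |z| < 2.5: 3.


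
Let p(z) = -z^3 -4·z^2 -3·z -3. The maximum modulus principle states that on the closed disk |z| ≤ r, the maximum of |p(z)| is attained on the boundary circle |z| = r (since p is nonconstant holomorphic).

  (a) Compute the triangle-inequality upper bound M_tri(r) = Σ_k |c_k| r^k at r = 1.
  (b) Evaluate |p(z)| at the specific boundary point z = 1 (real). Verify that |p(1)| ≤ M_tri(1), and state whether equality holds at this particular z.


Coefficients: c_0 = -3, c_1 = -3, c_2 = -4, c_3 = -1. Radius r = 1.
Part (a). Triangle bound: M_tri(r) = Σ_k |c_k| r^k
  = |-3|·1^0 + |-3|·1^1 + |-4|·1^2 + |-1|·1^3
  = 3 + 3 + 4 + 1 = 11.
This bounds M(r) := max_{|z|=r} |p(z)| from above; equality holds iff all terms c_k z^k can be made to align in phase at a single z on |z|=r.
Part (b). At z = 1 (real, on the circle |z| = r):
  p(1) = (-3)·1^0 + (-3)·1^1 + (-4)·1^2 + (-1)·1^3 = -11.
  |p(1)| = 11.
Since all nonzero coefficients share the same sign, |p(1)| = 11 = M_tri(1); the triangle bound is attained at z = 1, so in fact M(r) = 11.

M_tri(1) = 11; |p(1)| = 11; equality at z=1: yes.


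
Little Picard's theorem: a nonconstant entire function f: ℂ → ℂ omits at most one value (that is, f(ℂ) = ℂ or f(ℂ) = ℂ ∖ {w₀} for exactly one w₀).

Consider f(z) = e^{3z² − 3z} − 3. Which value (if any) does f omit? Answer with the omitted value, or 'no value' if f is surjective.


Little Picard bounds the complement of f(ℂ) to at most one point.
The exponent g(z) = 3z² − 3z is a nonconstant polynomial, hence surjective onto ℂ. So e^{g(z)} takes every value in {e^w : w ∈ ℂ} = ℂ ∖ {0}. Adding -3 shifts the range to ℂ ∖ {-3}. f omits exactly -3.

Omitted value: -3.


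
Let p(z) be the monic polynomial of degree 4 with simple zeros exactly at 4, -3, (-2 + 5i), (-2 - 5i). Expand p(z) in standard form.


The polynomial is p(z) = ∏_{α ∈ S} (z − α), where S = {4, -3, (-2 + 5i), (-2 - 5i)}.
Expanding the product yields: p(z) = z^4 + 3·z^3 + 13·z^2 -77·z -348.
Note conjugate pairs combine to real quadratics: (z − (-2+5i))(z − (-2−5i)) = z² + 4z + 29.
The resulting polynomial has degree 4 and real coefficients as required.

p(z) = z^4 + 3·z^3 + 13·z^2 -77·z -348.


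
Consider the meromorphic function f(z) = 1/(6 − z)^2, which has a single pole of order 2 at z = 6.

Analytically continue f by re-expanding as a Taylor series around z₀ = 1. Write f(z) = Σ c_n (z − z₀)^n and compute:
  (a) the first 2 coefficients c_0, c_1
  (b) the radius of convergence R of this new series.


Let w = z − z₀, so z = z₀ + w.
Then 6 − z = 6 − (z₀ + w) = (6 − z₀) − w = 5 − w.
f(z) = 1/(5 − w)^2 = (1/(5)^2) · (1 − w/(5))^{−2}.
By the binomial series (1−u)^{−2} = Σ_{n≥0} C(n+1, 1) u^n for |u|<1, with u = w/(5):
  c_n = C(n+1, 1) / (5)^(n+2).
  c_0 = 1/(5)^2 = 1/25.
  c_1 = 2/(5)^3 = 2/125.
The series is valid for |w/d| < 1, i.e. |z − z₀| < |d|.
Radius of convergence: R = |6 − z₀| = |5| = 5 (distance from z₀ to the singularity z = 6).

c_0 = 1/25, c_1 = 2/125; R = 5.


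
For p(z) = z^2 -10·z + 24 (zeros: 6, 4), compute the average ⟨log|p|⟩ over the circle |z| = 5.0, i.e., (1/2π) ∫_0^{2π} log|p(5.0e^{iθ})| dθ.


Zeros: 4, 6; r = 5.0.
Inside |z| < r: 4. Outside (|z| ≥ r): 6.
p(0) = 24, so log|p(0)| = log(24) = 3.1781.
Apply Jensen: I(r) = log|p(0)| + Σ_k log(r/|z_k|), summed over zeros inside |z| < r.
  log(r/|z_k|) for z_k = 4: log(5.0/4) = 0.2231
  Outside zeros (6) contribute nothing to the Jensen sum.
Sum over inside zeros: 0.2231.
I(r) = log|p(0)| + (inside sum) = 3.1781 + 0.2231 = 3.4012.
Note: since some zeros are outside |z| ≤ r, the simplified n·log(r) form does NOT apply — only the inside zeros contribute.

I(r) ≈ 3.4012.


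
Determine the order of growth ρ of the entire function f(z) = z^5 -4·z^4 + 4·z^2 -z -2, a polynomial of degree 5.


|f(z)| ≤ Σ|c_k|·r^k = O(r^5) as r → ∞. Polynomial growth is O(e^{r^ε}) for every ε > 0 (since r^5/e^{r^ε} → 0), so ρ ≤ ε for all ε > 0, i.e. ρ = 0. Every nonconstant polynomial has order 0.
Therefore ρ = 0.

Order ρ = 0.


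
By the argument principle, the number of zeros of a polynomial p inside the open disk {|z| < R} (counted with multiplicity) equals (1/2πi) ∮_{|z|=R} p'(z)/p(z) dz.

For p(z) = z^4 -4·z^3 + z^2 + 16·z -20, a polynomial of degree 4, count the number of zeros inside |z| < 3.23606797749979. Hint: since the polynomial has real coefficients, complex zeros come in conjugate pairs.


The zeros of p are: 2, (2 + 1i), (2 - 1i), -2.
Their magnitudes are: 2, 2.236, 2.236, 2.
Zeros with |z| < R = 3.23606797749979: 2, (2 + 1i), (2 - 1i), -2.
Count = 4.
By the argument principle, (1/2πi) ∮_{|z|=R} p'(z)/p(z) dz equals exactly this count.

Number of zeros inside |z| < 3.23606797749979: 4.


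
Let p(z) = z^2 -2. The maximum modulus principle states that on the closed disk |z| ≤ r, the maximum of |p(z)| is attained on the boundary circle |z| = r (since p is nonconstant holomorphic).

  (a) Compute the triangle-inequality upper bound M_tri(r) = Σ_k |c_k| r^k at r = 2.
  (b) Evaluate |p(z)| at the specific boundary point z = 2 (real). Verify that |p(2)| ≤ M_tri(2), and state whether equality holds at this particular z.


Coefficients: c_0 = -2, c_1 = 0, c_2 = 1. Radius r = 2.
Part (a). Triangle bound: M_tri(r) = Σ_k |c_k| r^k
  = |-2|·2^0 + |0|·2^1 + |1|·2^2
  = 2 + 0 + 4 = 6.
This bounds M(r) := max_{|z|=r} |p(z)| from above; equality holds iff all terms c_k z^k can be made to align in phase at a single z on |z|=r.
Part (b). At z = 2 (real, on the circle |z| = r):
  p(2) = (-2)·2^0 + (0)·2^1 + (1)·2^2 = 2.
  |p(2)| = 2.
Check: |p(2)| = 2 ≤ 6 = M_tri(2). ✓ Equality does not hold at z = 2 (the coefficients have mixed signs, so the terms do not all align in phase there).

M_tri(2) = 6; |p(2)| = 2; equality at z=2: no.


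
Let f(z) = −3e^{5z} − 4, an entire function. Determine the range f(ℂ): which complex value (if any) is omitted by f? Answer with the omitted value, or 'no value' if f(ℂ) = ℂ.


Little Picard bounds the complement of f(ℂ) to at most one point.
e^{5z} is never zero on ℂ, so -3·e^{5z} takes every value in ℂ ∖ {0}. Adding -4 shifts the range to ℂ ∖ {-4}. Thus f omits exactly the value -4.

Omitted value: -4.


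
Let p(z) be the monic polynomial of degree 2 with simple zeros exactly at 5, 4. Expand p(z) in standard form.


The polynomial is p(z) = ∏_{α ∈ S} (z − α), where S = {5, 4}.
Expanding the product yields: p(z) = z^2 -9·z + 20.
The resulting polynomial has degree 2 and real coefficients as required.

p(z) = z^2 -9·z + 20.


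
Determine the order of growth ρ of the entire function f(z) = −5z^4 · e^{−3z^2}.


M(r) = max_{|z|=r} |-5|·|z|^4·|e^{−3z^2}| = 5·r^4 · e^{3r^2} (the factors attain their maxima compatibly on |z|=r). Then log M(r) = log 5 + 4·log r + 3r^2, dominated by the last term, so log log M(r) ~ 2·log r. The polynomial factor -5z^4 contributes only a log r term and does not affect the order. ρ = 2.
Therefore ρ = 2.

Order ρ = 2.


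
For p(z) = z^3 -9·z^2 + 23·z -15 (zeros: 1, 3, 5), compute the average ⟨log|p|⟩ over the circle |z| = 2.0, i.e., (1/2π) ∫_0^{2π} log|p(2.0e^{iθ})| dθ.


Zeros: 1, 3, 5; r = 2.0.
Inside |z| < r: 1. Outside (|z| ≥ r): 3, 5.
p(0) = -15, so log|p(0)| = log(15) = 2.7081.
Apply Jensen: I(r) = log|p(0)| + Σ_k log(r/|z_k|), summed over zeros inside |z| < r.
  log(r/|z_k|) for z_k = 1: log(2.0/1) = 0.6931
  Outside zeros (3, 5) contribute nothing to the Jensen sum.
Sum over inside zeros: 0.6931.
I(r) = log|p(0)| + (inside sum) = 2.7081 + 0.6931 = 3.4012.
Note: since some zeros are outside |z| ≤ r, the simplified n·log(r) form does NOT apply — only the inside zeros contribute.

I(r) ≈ 3.4012.


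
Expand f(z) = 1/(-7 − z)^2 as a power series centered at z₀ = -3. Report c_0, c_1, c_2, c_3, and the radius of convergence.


Let w = z − z₀, so z = z₀ + w.
Then -7 − z = -7 − (z₀ + w) = (-7 − z₀) − w = -4 − w.
f(z) = 1/(-4 − w)^2 = (1/(-4)^2) · (1 − w/(-4))^{−2}.
By the binomial series (1−u)^{−2} = Σ_{n≥0} C(n+1, 1) u^n for |u|<1, with u = w/(-4):
  c_n = C(n+1, 1) / (-4)^(n+2).
  c_0 = 1/(-4)^2 = 1/16.
  c_1 = 2/(-4)^3 = -1/32.
  c_2 = 3/(-4)^4 = 3/256.
  c_3 = 4/(-4)^5 = -1/256.
The series is valid for |w/d| < 1, i.e. |z − z₀| < |d|.
Radius of convergence: R = |-7 − z₀| = |-4| = 4 (distance from z₀ to the singularity z = -7).

c_0 = 1/16, c_1 = -1/32, c_2 = 3/256, c_3 = -1/256; R = 4.


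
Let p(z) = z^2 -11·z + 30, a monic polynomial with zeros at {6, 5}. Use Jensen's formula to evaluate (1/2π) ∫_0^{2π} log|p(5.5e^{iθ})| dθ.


Zeros: 5, 6; r = 5.5.
Inside |z| < r: 5. Outside (|z| ≥ r): 6.
p(0) = 30, so log|p(0)| = log(30) = 3.4012.
Apply Jensen: I(r) = log|p(0)| + Σ_k log(r/|z_k|), summed over zeros inside |z| < r.
  log(r/|z_k|) for z_k = 5: log(5.5/5) = 0.0953
  Outside zeros (6) contribute nothing to the Jensen sum.
Sum over inside zeros: 0.0953.
I(r) = log|p(0)| + (inside sum) = 3.4012 + 0.0953 = 3.4965.
Note: since some zeros are outside |z| ≤ r, the simplified n·log(r) form does NOT apply — only the inside zeros contribute.

I(r) ≈ 3.4965.


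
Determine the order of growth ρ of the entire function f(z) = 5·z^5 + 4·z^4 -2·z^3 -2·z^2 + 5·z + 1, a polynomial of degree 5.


|f(z)| ≤ Σ|c_k|·r^k = O(r^5) as r → ∞. Polynomial growth is O(e^{r^ε}) for every ε > 0 (since r^5/e^{r^ε} → 0), so ρ ≤ ε for all ε > 0, i.e. ρ = 0. Every nonconstant polynomial has order 0.
Therefore ρ = 0.

Order ρ = 0.


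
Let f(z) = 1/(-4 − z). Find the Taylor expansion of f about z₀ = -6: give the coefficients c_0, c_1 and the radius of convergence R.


Let w = z − z₀, so z = z₀ + w.
Then -4 − z = -4 − (z₀ + w) = (-4 − z₀) − w = 2 − w.
f(z) = 1/(2 − w) = (1/(2)) · 1/(1 − w/(2)) = Σ_{n≥0} w^n / (2)^(n+1).
So c_n = 1/(2)^(n+1):
  c_0 = 1/(2)^1 = 1/2.
  c_1 = 1/(2)^2 = 1/4.
The series is valid for |w/d| < 1, i.e. |z − z₀| < |d|.
Radius of convergence: R = |-4 − z₀| = |2| = 2 (distance from z₀ to the singularity z = -4).

c_0 = 1/2, c_1 = 1/4; R = 2.


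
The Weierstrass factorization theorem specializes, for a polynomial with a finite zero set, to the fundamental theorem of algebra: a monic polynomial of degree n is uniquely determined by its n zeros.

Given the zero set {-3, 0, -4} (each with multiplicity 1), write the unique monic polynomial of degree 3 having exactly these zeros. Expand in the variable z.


The polynomial is p(z) = ∏_{α ∈ S} (z − α), where S = {-3, 0, -4}.
Expanding the product yields: p(z) = z^3 + 7·z^2 + 12·z.
The resulting polynomial has degree 3 and real coefficients as required.

p(z) = z^3 + 7·z^2 + 12·z.


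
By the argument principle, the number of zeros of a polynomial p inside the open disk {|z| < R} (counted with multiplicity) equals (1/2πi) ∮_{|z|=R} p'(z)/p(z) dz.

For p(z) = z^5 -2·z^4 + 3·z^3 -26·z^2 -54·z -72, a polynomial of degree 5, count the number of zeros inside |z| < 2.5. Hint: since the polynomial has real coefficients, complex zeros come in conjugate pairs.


The zeros of p are: (-1 + 1i), (-1 - 1i), (0 + 3i), (0 - 3i), 4.
Their magnitudes are: 1.414, 1.414, 3, 3, 4.
Zeros with |z| < R = 2.5: (-1 + 1i), (-1 - 1i).
Count = 2.
By the argument principle, (1/2πi) ∮_{|z|=R} p'(z)/p(z) dz equals exactly this count.

Number of zeros inside |z| < 2.5: 2.


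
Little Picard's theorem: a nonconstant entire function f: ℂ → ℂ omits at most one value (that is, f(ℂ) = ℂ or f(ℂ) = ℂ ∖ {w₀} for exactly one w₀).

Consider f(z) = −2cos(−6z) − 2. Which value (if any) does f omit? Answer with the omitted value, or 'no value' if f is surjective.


Little Picard bounds the complement of f(ℂ) to at most one point.
cos is entire and surjective onto ℂ: for every w ∈ ℂ, cos(ζ) = w has a solution ζ ∈ ℂ (e.g., via the complex inverse arccos). With ζ = −6z this gives z = ζ/(-6). Then -2·cos(−6z) takes every value in -2·ℂ = ℂ, and adding -2 is a bijection of ℂ. So f is surjective and omits no value. (Note: only on the real line is cos bounded by [−1, 1].)

Omitted value: no value.


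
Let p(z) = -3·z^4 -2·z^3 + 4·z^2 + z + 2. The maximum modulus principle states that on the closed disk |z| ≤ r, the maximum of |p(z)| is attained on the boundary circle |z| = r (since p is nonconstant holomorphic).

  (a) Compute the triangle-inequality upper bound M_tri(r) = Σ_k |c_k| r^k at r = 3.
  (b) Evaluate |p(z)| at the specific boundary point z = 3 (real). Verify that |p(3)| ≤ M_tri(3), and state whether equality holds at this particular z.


Coefficients: c_0 = 2, c_1 = 1, c_2 = 4, c_3 = -2, c_4 = -3. Radius r = 3.
Part (a). Triangle bound: M_tri(r) = Σ_k |c_k| r^k
  = |2|·3^0 + |1|·3^1 + |4|·3^2 + |-2|·3^3 + |-3|·3^4
  = 2 + 3 + 36 + 54 + 243 = 338.
This bounds M(r) := max_{|z|=r} |p(z)| from above; equality holds iff all terms c_k z^k can be made to align in phase at a single z on |z|=r.
Part (b). At z = 3 (real, on the circle |z| = r):
  p(3) = (2)·3^0 + (1)·3^1 + (4)·3^2 + (-2)·3^3 + (-3)·3^4 = -256.
  |p(3)| = 256.
Check: |p(3)| = 256 ≤ 338 = M_tri(3). ✓ Equality does not hold at z = 3 (the coefficients have mixed signs, so the terms do not all align in phase there).

M_tri(3) = 338; |p(3)| = 256; equality at z=3: no.


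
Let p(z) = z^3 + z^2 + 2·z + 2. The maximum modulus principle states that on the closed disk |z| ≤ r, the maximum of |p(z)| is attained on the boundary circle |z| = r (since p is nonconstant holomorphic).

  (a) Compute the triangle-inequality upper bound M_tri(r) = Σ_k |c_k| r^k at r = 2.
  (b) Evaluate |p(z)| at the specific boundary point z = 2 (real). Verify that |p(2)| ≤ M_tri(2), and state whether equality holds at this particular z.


Coefficients: c_0 = 2, c_1 = 2, c_2 = 1, c_3 = 1. Radius r = 2.
Part (a). Triangle bound: M_tri(r) = Σ_k |c_k| r^k
  = |2|·2^0 + |2|·2^1 + |1|·2^2 + |1|·2^3
  = 2 + 4 + 4 + 8 = 18.
This bounds M(r) := max_{|z|=r} |p(z)| from above; equality holds iff all terms c_k z^k can be made to align in phase at a single z on |z|=r.
Part (b). At z = 2 (real, on the circle |z| = r):
  p(2) = (2)·2^0 + (2)·2^1 + (1)·2^2 + (1)·2^3 = 18.
  |p(2)| = 18.
Since all nonzero coefficients share the same sign, |p(2)| = 18 = M_tri(2); the triangle bound is attained at z = 2, so in fact M(r) = 18.

M_tri(2) = 18; |p(2)| = 18; equality at z=2: yes.


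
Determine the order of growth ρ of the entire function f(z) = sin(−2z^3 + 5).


Write sin(w) = (e^{iw} ± e^{−iw})/(2 or 2i), so |sin(w)| ≤ e^{|w|}. With w = −2z^3 + 5, |w| ≤ 2r^3 + 5 on |z|=r, giving M(r) ≤ e^{2r^3 + 5} and ρ ≤ 3. For the lower bound, choose z on |z|=r with -2z^3 purely imaginary of modulus 2r^3; then |sin(−2z^3 + 5)| grows like e^{2r^3}/2, so ρ ≥ 3. Hence ρ = 3.
Therefore ρ = 3.

Order ρ = 3.


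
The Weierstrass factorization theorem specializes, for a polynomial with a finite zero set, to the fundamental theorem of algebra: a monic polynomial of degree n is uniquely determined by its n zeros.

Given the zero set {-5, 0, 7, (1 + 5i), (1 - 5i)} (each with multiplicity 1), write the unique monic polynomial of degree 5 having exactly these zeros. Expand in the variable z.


The polynomial is p(z) = ∏_{α ∈ S} (z − α), where S = {-5, 0, 7, (1 + 5i), (1 - 5i)}.
Expanding the product yields: p(z) = z^5 -4·z^4 -5·z^3 + 18·z^2 -910·z.
Note conjugate pairs combine to real quadratics: (z − (1+5i))(z − (1−5i)) = z² − 2z + 26.
The resulting polynomial has degree 5 and real coefficients as required.

p(z) = z^5 -4·z^4 -5·z^3 + 18·z^2 -910·z.


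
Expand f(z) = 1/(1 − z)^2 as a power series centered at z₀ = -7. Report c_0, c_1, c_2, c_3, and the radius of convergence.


Let w = z − z₀, so z = z₀ + w.
Then 1 − z = 1 − (z₀ + w) = (1 − z₀) − w = 8 − w.
f(z) = 1/(8 − w)^2 = (1/(8)^2) · (1 − w/(8))^{−2}.
By the binomial series (1−u)^{−2} = Σ_{n≥0} C(n+1, 1) u^n for |u|<1, with u = w/(8):
  c_n = C(n+1, 1) / (8)^(n+2).
  c_0 = 1/(8)^2 = 1/64.
  c_1 = 2/(8)^3 = 1/256.
  c_2 = 3/(8)^4 = 3/4096.
  c_3 = 4/(8)^5 = 1/8192.
The series is valid for |w/d| < 1, i.e. |z − z₀| < |d|.
Radius of convergence: R = |1 − z₀| = |8| = 8 (distance from z₀ to the singularity z = 1).

c_0 = 1/64, c_1 = 1/256, c_2 = 3/4096, c_3 = 1/8192; R = 8.


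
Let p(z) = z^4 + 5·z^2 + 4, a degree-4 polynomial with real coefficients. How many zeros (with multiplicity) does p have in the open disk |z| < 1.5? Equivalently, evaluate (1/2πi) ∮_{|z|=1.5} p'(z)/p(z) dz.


The zeros of p are: (0 + 1i), (0 - 1i), (0 + 2i), (0 - 2i).
Their magnitudes are: 1, 1, 2, 2.
Zeros with |z| < R = 1.5: (0 + 1i), (0 - 1i).
Count = 2.
By the argument principle, (1/2πi) ∮_{|z|=R} p'(z)/p(z) dz equals exactly this count.

Number of zeros inside |z| < 1.5: 2.


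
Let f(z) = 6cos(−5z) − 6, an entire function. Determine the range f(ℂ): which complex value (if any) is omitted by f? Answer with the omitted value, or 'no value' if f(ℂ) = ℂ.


Little Picard bounds the complement of f(ℂ) to at most one point.
cos is entire and surjective onto ℂ: for every w ∈ ℂ, cos(ζ) = w has a solution ζ ∈ ℂ (e.g., via the complex inverse arccos). With ζ = −5z this gives z = ζ/(-5). Then 6·cos(−5z) takes every value in 6·ℂ = ℂ, and adding -6 is a bijection of ℂ. So f is surjective and omits no value. (Note: only on the real line is cos bounded by [−1, 1].)

Omitted value: no value.


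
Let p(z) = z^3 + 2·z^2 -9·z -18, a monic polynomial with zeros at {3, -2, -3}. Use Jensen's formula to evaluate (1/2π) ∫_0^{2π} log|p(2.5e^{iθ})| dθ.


Zeros: -3, -2, 3; r = 2.5.
Inside |z| < r: -2. Outside (|z| ≥ r): -3, 3.
p(0) = -18, so log|p(0)| = log(18) = 2.8904.
Apply Jensen: I(r) = log|p(0)| + Σ_k log(r/|z_k|), summed over zeros inside |z| < r.
  log(r/|z_k|) for z_k = -2: log(2.5/2) = 0.2231
  Outside zeros (-3, 3) contribute nothing to the Jensen sum.
Sum over inside zeros: 0.2231.
I(r) = log|p(0)| + (inside sum) = 2.8904 + 0.2231 = 3.1135.
Note: since some zeros are outside |z| ≤ r, the simplified n·log(r) form does NOT apply — only the inside zeros contribute.

I(r) ≈ 3.1135.


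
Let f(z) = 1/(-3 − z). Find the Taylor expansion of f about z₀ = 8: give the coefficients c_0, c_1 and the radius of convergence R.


Let w = z − z₀, so z = z₀ + w.
Then -3 − z = -3 − (z₀ + w) = (-3 − z₀) − w = -11 − w.
f(z) = 1/(-11 − w) = (1/(-11)) · 1/(1 − w/(-11)) = Σ_{n≥0} w^n / (-11)^(n+1).
So c_n = 1/(-11)^(n+1):
  c_0 = 1/(-11)^1 = -1/11.
  c_1 = 1/(-11)^2 = 1/121.
The series is valid for |w/d| < 1, i.e. |z − z₀| < |d|.
Radius of convergence: R = |-3 − z₀| = |-11| = 11 (distance from z₀ to the singularity z = -3).

c_0 = -1/11, c_1 = 1/121; R = 11.


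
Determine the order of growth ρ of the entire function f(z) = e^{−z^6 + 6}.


|e^{−z^6 + 6}| = e^{Re(-1·z^6) + 6} ≤ e^{1|z|^6 + 6} = e^{1r^6 + 6} on |z| = r, so ρ ≤ 6. Choosing z on |z|=r so that -1·z^6 is real positive (always possible by picking arg z appropriately) gives |f(z)| = e^{1r^6 + 6}, matching the bound. The additive constant 6 does not affect log log M(r) ~ 6·log r. Hence ρ = 6.
Therefore ρ = 6.

Order ρ = 6.


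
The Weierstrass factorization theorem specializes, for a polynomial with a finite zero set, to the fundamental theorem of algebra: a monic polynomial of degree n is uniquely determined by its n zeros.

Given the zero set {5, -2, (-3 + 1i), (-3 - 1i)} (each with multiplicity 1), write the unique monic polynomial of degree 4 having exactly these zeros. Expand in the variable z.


The polynomial is p(z) = ∏_{α ∈ S} (z − α), where S = {5, -2, (-3 + 1i), (-3 - 1i)}.
Expanding the product yields: p(z) = z^4 + 3·z^3 -18·z^2 -90·z -100.
Note conjugate pairs combine to real quadratics: (z − (-3+1i))(z − (-3−1i)) = z² + 6z + 10.
The resulting polynomial has degree 4 and real coefficients as required.

p(z) = z^4 + 3·z^3 -18·z^2 -90·z -100.


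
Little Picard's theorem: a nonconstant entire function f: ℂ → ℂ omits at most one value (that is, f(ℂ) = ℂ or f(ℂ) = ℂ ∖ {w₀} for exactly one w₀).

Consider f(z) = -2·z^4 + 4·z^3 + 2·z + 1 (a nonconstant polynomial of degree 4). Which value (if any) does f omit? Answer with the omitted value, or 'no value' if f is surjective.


Little Picard bounds the complement of f(ℂ) to at most one point.
For every w ∈ ℂ, the equation p(z) − w = 0 is a nonconstant polynomial in z and hence has at least one root by the fundamental theorem of algebra. So p is surjective onto ℂ, omitting no value.

Omitted value: no value.


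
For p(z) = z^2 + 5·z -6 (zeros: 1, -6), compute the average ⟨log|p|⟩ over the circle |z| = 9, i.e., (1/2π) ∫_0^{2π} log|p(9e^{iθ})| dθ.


Zeros: -6, 1; r = 9.
Inside |z| < r: -6, 1. Outside (|z| ≥ r): ∅.
p(0) = -6, so log|p(0)| = log(6) = 1.7918.
Apply Jensen: I(r) = log|p(0)| + Σ_k log(r/|z_k|), summed over zeros inside |z| < r.
  log(r/|z_k|) for z_k = 1: log(9/1) = 2.1972
  log(r/|z_k|) for z_k = -6: log(9/6) = 0.4055
Sum over inside zeros: 2.6027.
I(r) = log|p(0)| + (inside sum) = 1.7918 + 2.6027 = 4.3944.
Closed form (all zeros inside, monic): I(r) = n·log(r) = 2·log(9) = 4.3944. ✓

I(r) ≈ 4.3944.


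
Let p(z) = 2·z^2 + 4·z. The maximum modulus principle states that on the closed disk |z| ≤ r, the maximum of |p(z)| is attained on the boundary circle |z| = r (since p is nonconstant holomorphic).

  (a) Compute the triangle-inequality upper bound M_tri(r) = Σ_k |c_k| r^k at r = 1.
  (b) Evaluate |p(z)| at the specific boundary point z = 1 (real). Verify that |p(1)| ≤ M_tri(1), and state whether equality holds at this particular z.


Coefficients: c_0 = 0, c_1 = 4, c_2 = 2. Radius r = 1.
Part (a). Triangle bound: M_tri(r) = Σ_k |c_k| r^k
  = |0|·1^0 + |4|·1^1 + |2|·1^2
  = 0 + 4 + 2 = 6.
This bounds M(r) := max_{|z|=r} |p(z)| from above; equality holds iff all terms c_k z^k can be made to align in phase at a single z on |z|=r.
Part (b). At z = 1 (real, on the circle |z| = r):
  p(1) = (0)·1^0 + (4)·1^1 + (2)·1^2 = 6.
  |p(1)| = 6.
Since all nonzero coefficients share the same sign, |p(1)| = 6 = M_tri(1); the triangle bound is attained at z = 1, so in fact M(r) = 6.

M_tri(1) = 6; |p(1)| = 6; equality at z=1: yes.


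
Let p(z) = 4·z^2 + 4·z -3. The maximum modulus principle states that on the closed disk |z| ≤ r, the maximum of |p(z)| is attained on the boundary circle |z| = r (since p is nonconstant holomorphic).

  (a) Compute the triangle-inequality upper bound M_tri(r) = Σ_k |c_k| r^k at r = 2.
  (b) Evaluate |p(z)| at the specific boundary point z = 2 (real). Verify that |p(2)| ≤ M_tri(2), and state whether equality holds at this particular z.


Coefficients: c_0 = -3, c_1 = 4, c_2 = 4. Radius r = 2.
Part (a). Triangle bound: M_tri(r) = Σ_k |c_k| r^k
  = |-3|·2^0 + |4|·2^1 + |4|·2^2
  = 3 + 8 + 16 = 27.
This bounds M(r) := max_{|z|=r} |p(z)| from above; equality holds iff all terms c_k z^k can be made to align in phase at a single z on |z|=r.
Part (b). At z = 2 (real, on the circle |z| = r):
  p(2) = (-3)·2^0 + (4)·2^1 + (4)·2^2 = 21.
  |p(2)| = 21.
Check: |p(2)| = 21 ≤ 27 = M_tri(2). ✓ Equality does not hold at z = 2 (the coefficients have mixed signs, so the terms do not all align in phase there).

M_tri(2) = 27; |p(2)| = 21; equality at z=2: no.


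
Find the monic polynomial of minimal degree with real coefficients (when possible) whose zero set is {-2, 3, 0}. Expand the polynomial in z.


The polynomial is p(z) = ∏_{α ∈ S} (z − α), where S = {-2, 3, 0}.
Expanding the product yields: p(z) = z^3 -z^2 -6·z.
The resulting polynomial has degree 3 and real coefficients as required.

p(z) = z^3 -z^2 -6·z.


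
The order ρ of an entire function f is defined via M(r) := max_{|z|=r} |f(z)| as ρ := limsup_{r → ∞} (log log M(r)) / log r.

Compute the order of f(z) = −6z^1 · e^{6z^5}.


M(r) = max_{|z|=r} |-6|·|z|^1·|e^{6z^5}| = 6·r^1 · e^{6r^5} (the factors attain their maxima compatibly on |z|=r). Then log M(r) = log 6 + 1·log r + 6r^5, dominated by the last term, so log log M(r) ~ 5·log r. The polynomial factor -6z^1 contributes only a log r term and does not affect the order. ρ = 5.
Therefore ρ = 5.

Order ρ = 5.


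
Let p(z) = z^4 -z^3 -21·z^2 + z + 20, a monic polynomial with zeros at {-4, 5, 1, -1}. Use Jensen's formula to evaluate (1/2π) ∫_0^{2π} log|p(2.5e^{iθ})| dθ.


Zeros: -4, -1, 1, 5; r = 2.5.
Inside |z| < r: -1, 1. Outside (|z| ≥ r): -4, 5.
p(0) = 20, so log|p(0)| = log(20) = 2.9957.
Apply Jensen: I(r) = log|p(0)| + Σ_k log(r/|z_k|), summed over zeros inside |z| < r.
  log(r/|z_k|) for z_k = 1: log(2.5/1) = 0.9163
  log(r/|z_k|) for z_k = -1: log(2.5/1) = 0.9163
  Outside zeros (-4, 5) contribute nothing to the Jensen sum.
Sum over inside zeros: 1.8326.
I(r) = log|p(0)| + (inside sum) = 2.9957 + 1.8326 = 4.8283.
Note: since some zeros are outside |z| ≤ r, the simplified n·log(r) form does NOT apply — only the inside zeros contribute.

I(r) ≈ 4.8283.


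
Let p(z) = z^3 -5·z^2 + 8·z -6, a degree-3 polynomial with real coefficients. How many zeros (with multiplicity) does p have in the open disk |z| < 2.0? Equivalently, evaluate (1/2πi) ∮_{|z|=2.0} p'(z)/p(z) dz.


The zeros of p are: (1 + 1i), (1 - 1i), 3.
Their magnitudes are: 1.414, 1.414, 3.
Zeros with |z| < R = 2.0: (1 + 1i), (1 - 1i).
Count = 2.
By the argument principle, (1/2πi) ∮_{|z|=R} p'(z)/p(z) dz equals exactly this count.

Number of zeros inside |z| < 2.0: 2.


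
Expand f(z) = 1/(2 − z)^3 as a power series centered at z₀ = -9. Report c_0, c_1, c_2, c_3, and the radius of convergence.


Let w = z − z₀, so z = z₀ + w.
Then 2 − z = 2 − (z₀ + w) = (2 − z₀) − w = 11 − w.
f(z) = 1/(11 − w)^3 = (1/(11)^3) · (1 − w/(11))^{−3}.
By the binomial series (1−u)^{−3} = Σ_{n≥0} C(n+2, 2) u^n for |u|<1, with u = w/(11):
  c_n = C(n+2, 2) / (11)^(n+3).
  c_0 = 1/(11)^3 = 1/1331.
  c_1 = 3/(11)^4 = 3/14641.
  c_2 = 6/(11)^5 = 6/161051.
  c_3 = 10/(11)^6 = 10/1771561.
The series is valid for |w/d| < 1, i.e. |z − z₀| < |d|.
Radius of convergence: R = |2 − z₀| = |11| = 11 (distance from z₀ to the singularity z = 2).

c_0 = 1/1331, c_1 = 3/14641, c_2 = 6/161051, c_3 = 10/1771561; R = 11.


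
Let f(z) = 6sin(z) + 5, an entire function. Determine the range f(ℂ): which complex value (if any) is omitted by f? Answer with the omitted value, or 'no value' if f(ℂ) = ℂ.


Little Picard bounds the complement of f(ℂ) to at most one point.
sin is entire and surjective onto ℂ: for every w ∈ ℂ, sin(ζ) = w has a solution ζ ∈ ℂ (e.g., via the complex inverse arcsin). With ζ = z this gives z = ζ/(1). Then 6·sin(z) takes every value in 6·ℂ = ℂ, and adding 5 is a bijection of ℂ. So f is surjective and omits no value. (Note: only on the real line is sin bounded by [−1, 1].)

Omitted value: no value.


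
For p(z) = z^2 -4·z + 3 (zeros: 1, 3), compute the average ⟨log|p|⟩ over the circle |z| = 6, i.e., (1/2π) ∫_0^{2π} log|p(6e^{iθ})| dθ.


Zeros: 1, 3; r = 6.
Inside |z| < r: 1, 3. Outside (|z| ≥ r): ∅.
p(0) = 3, so log|p(0)| = log(3) = 1.0986.
Apply Jensen: I(r) = log|p(0)| + Σ_k log(r/|z_k|), summed over zeros inside |z| < r.
  log(r/|z_k|) for z_k = 1: log(6/1) = 1.7918
  log(r/|z_k|) for z_k = 3: log(6/3) = 0.6931
Sum over inside zeros: 2.4849.
I(r) = log|p(0)| + (inside sum) = 1.0986 + 2.4849 = 3.5835.
Closed form (all zeros inside, monic): I(r) = n·log(r) = 2·log(6) = 3.5835. ✓

I(r) ≈ 3.5835.


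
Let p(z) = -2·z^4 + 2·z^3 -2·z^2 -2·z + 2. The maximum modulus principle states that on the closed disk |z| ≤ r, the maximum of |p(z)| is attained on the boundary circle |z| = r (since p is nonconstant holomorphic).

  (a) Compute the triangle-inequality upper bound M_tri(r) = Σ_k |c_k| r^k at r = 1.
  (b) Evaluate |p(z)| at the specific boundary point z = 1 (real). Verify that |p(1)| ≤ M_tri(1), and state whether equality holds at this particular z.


Coefficients: c_0 = 2, c_1 = -2, c_2 = -2, c_3 = 2, c_4 = -2. Radius r = 1.
Part (a). Triangle bound: M_tri(r) = Σ_k |c_k| r^k
  = |2|·1^0 + |-2|·1^1 + |-2|·1^2 + |2|·1^3 + |-2|·1^4
  = 2 + 2 + 2 + 2 + 2 = 10.
This bounds M(r) := max_{|z|=r} |p(z)| from above; equality holds iff all terms c_k z^k can be made to align in phase at a single z on |z|=r.
Part (b). At z = 1 (real, on the circle |z| = r):
  p(1) = (2)·1^0 + (-2)·1^1 + (-2)·1^2 + (2)·1^3 + (-2)·1^4 = -2.
  |p(1)| = 2.
Check: |p(1)| = 2 ≤ 10 = M_tri(1). ✓ Equality does not hold at z = 1 (the coefficients have mixed signs, so the terms do not all align in phase there).

M_tri(1) = 10; |p(1)| = 2; equality at z=1: no.


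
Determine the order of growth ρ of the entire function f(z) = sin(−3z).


sin(w) is a linear combination of e^{iw} and e^{−iw} (or e^w, e^{−w} in the hyperbolic case), so |sin(w)| ≤ e^{|w|}. With w = −3z, |w| ≤ 3|z| + 0 = 3r + 0 on |z| = r, giving M(r) ≤ e^{3r + 0}, so ρ ≤ 1. On a suitable ray (z = it for sin/cos; z = t for sinh/cosh, t real → ∞), |sin(−3z)| grows like e^{3|t|}/2, so ρ ≥ 1. Hence ρ = 1.
Therefore ρ = 1.

Order ρ = 1.


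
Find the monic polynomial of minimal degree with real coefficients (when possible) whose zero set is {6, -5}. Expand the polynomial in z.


The polynomial is p(z) = ∏_{α ∈ S} (z − α), where S = {6, -5}.
Expanding the product yields: p(z) = z^2 -z -30.
The resulting polynomial has degree 2 and real coefficients as required.

p(z) = z^2 -z -30.


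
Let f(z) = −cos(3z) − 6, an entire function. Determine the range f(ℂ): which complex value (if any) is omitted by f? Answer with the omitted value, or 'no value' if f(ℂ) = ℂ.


Little Picard bounds the complement of f(ℂ) to at most one point.
cos is entire and surjective onto ℂ: for every w ∈ ℂ, cos(ζ) = w has a solution ζ ∈ ℂ (e.g., via the complex inverse arccos). With ζ = 3z this gives z = ζ/(3). Then -1·cos(3z) takes every value in -1·ℂ = ℂ, and adding -6 is a bijection of ℂ. So f is surjective and omits no value. (Note: only on the real line is cos bounded by [−1, 1].)

Omitted value: no value.


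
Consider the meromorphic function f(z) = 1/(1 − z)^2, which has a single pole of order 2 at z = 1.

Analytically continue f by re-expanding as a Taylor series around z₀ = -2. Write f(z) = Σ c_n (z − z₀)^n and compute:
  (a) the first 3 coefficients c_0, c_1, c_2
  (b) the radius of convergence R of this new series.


Let w = z − z₀, so z = z₀ + w.
Then 1 − z = 1 − (z₀ + w) = (1 − z₀) − w = 3 − w.
f(z) = 1/(3 − w)^2 = (1/(3)^2) · (1 − w/(3))^{−2}.
By the binomial series (1−u)^{−2} = Σ_{n≥0} C(n+1, 1) u^n for |u|<1, with u = w/(3):
  c_n = C(n+1, 1) / (3)^(n+2).
  c_0 = 1/(3)^2 = 1/9.
  c_1 = 2/(3)^3 = 2/27.
  c_2 = 3/(3)^4 = 1/27.
The series is valid for |w/d| < 1, i.e. |z − z₀| < |d|.
Radius of convergence: R = |1 − z₀| = |3| = 3 (distance from z₀ to the singularity z = 1).

c_0 = 1/9, c_1 = 2/27, c_2 = 1/27; R = 3.


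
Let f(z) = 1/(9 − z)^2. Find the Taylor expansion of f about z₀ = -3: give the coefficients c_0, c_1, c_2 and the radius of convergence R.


Let w = z − z₀, so z = z₀ + w.
Then 9 − z = 9 − (z₀ + w) = (9 − z₀) − w = 12 − w.
f(z) = 1/(12 − w)^2 = (1/(12)^2) · (1 − w/(12))^{−2}.
By the binomial series (1−u)^{−2} = Σ_{n≥0} C(n+1, 1) u^n for |u|<1, with u = w/(12):
  c_n = C(n+1, 1) / (12)^(n+2).
  c_0 = 1/(12)^2 = 1/144.
  c_1 = 2/(12)^3 = 1/864.
  c_2 = 3/(12)^4 = 1/6912.
The series is valid for |w/d| < 1, i.e. |z − z₀| < |d|.
Radius of convergence: R = |9 − z₀| = |12| = 12 (distance from z₀ to the singularity z = 9).

c_0 = 1/144, c_1 = 1/864, c_2 = 1/6912; R = 12.


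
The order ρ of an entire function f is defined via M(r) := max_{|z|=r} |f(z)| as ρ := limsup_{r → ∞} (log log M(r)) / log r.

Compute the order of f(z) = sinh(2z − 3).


sinh(w) is a linear combination of e^{iw} and e^{−iw} (or e^w, e^{−w} in the hyperbolic case), so |sinh(w)| ≤ e^{|w|}. With w = 2z − 3, |w| ≤ 2|z| + 3 = 2r + 3 on |z| = r, giving M(r) ≤ e^{2r + 3}, so ρ ≤ 1. On a suitable ray (z = it for sin/cos; z = t for sinh/cosh, t real → ∞), |sinh(2z − 3)| grows like e^{2|t|}/2, so ρ ≥ 1. Hence ρ = 1.
Therefore ρ = 1.

Order ρ = 1.


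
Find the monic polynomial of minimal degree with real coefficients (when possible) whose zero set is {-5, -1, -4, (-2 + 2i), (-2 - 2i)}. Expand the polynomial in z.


The polynomial is p(z) = ∏_{α ∈ S} (z − α), where S = {-5, -1, -4, (-2 + 2i), (-2 - 2i)}.
Expanding the product yields: p(z) = z^5 + 14·z^4 + 77·z^3 + 216·z^2 + 312·z + 160.
Note conjugate pairs combine to real quadratics: (z − (-2+2i))(z − (-2−2i)) = z² + 4z + 8.
The resulting polynomial has degree 5 and real coefficients as required.

p(z) = z^5 + 14·z^4 + 77·z^3 + 216·z^2 + 312·z + 160.


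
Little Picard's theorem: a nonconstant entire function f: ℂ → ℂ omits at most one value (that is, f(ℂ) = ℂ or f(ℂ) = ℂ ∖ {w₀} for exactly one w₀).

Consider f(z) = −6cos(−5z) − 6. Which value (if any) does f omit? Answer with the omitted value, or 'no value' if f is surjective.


Little Picard bounds the complement of f(ℂ) to at most one point.
cos is entire and surjective onto ℂ: for every w ∈ ℂ, cos(ζ) = w has a solution ζ ∈ ℂ (e.g., via the complex inverse arccos). With ζ = −5z this gives z = ζ/(-5). Then -6·cos(−5z) takes every value in -6·ℂ = ℂ, and adding -6 is a bijection of ℂ. So f is surjective and omits no value. (Note: only on the real line is cos bounded by [−1, 1].)

Omitted value: no value.


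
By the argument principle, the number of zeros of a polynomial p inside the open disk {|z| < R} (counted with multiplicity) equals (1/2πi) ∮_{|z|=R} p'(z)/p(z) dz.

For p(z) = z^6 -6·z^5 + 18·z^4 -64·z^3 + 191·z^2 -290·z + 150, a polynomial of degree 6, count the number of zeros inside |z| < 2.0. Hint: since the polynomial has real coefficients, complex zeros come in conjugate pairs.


The zeros of p are: 1, (-1 + 3i), (-1 - 3i), (2 + 1i), (2 - 1i), 3.
Their magnitudes are: 1, 3.162, 3.162, 2.236, 2.236, 3.
Zeros with |z| < R = 2.0: 1.
Count = 1.
By the argument principle, (1/2πi) ∮_{|z|=R} p'(z)/p(z) dz equals exactly this count.

Number of zeros inside |z| < 2.0: 1.


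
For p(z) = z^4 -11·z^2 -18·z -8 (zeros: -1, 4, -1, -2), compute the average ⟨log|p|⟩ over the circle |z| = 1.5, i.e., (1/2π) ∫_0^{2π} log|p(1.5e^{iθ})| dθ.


Zeros: -2, -1, -1, 4; r = 1.5.
Inside |z| < r: -1, -1. Outside (|z| ≥ r): -2, 4.
p(0) = -8, so log|p(0)| = log(8) = 2.0794.
Apply Jensen: I(r) = log|p(0)| + Σ_k log(r/|z_k|), summed over zeros inside |z| < r.
  log(r/|z_k|) for z_k = -1: log(1.5/1) = 0.4055
  log(r/|z_k|) for z_k = -1: log(1.5/1) = 0.4055
  Outside zeros (-2, 4) contribute nothing to the Jensen sum.
Sum over inside zeros: 0.8109.
I(r) = log|p(0)| + (inside sum) = 2.0794 + 0.8109 = 2.8904.
Note: since some zeros are outside |z| ≤ r, the simplified n·log(r) form does NOT apply — only the inside zeros contribute.

I(r) ≈ 2.8904.


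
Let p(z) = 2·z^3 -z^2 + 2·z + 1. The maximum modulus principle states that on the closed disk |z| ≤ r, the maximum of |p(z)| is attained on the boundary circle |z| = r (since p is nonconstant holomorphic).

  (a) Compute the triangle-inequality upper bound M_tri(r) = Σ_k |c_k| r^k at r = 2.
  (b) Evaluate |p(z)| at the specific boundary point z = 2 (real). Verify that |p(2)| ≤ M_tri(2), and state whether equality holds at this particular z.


Coefficients: c_0 = 1, c_1 = 2, c_2 = -1, c_3 = 2. Radius r = 2.
Part (a). Triangle bound: M_tri(r) = Σ_k |c_k| r^k
  = |1|·2^0 + |2|·2^1 + |-1|·2^2 + |2|·2^3
  = 1 + 4 + 4 + 16 = 25.
This bounds M(r) := max_{|z|=r} |p(z)| from above; equality holds iff all terms c_k z^k can be made to align in phase at a single z on |z|=r.
Part (b). At z = 2 (real, on the circle |z| = r):
  p(2) = (1)·2^0 + (2)·2^1 + (-1)·2^2 + (2)·2^3 = 17.
  |p(2)| = 17.
Check: |p(2)| = 17 ≤ 25 = M_tri(2). ✓ Equality does not hold at z = 2 (the coefficients have mixed signs, so the terms do not all align in phase there).

M_tri(2) = 25; |p(2)| = 17; equality at z=2: no.


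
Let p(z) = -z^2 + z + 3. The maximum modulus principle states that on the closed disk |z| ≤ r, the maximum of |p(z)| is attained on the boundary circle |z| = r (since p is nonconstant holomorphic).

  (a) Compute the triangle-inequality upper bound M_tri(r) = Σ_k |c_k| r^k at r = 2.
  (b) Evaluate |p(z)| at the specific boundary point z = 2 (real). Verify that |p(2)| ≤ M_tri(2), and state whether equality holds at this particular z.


Coefficients: c_0 = 3, c_1 = 1, c_2 = -1. Radius r = 2.
Part (a). Triangle bound: M_tri(r) = Σ_k |c_k| r^k
  = |3|·2^0 + |1|·2^1 + |-1|·2^2
  = 3 + 2 + 4 = 9.
This bounds M(r) := max_{|z|=r} |p(z)| from above; equality holds iff all terms c_k z^k can be made to align in phase at a single z on |z|=r.
Part (b). At z = 2 (real, on the circle |z| = r):
  p(2) = (3)·2^0 + (1)·2^1 + (-1)·2^2 = 1.
  |p(2)| = 1.
Check: |p(2)| = 1 ≤ 9 = M_tri(2). ✓ Equality does not hold at z = 2 (the coefficients have mixed signs, so the terms do not all align in phase there).

M_tri(2) = 9; |p(2)| = 1; equality at z=2: no.
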